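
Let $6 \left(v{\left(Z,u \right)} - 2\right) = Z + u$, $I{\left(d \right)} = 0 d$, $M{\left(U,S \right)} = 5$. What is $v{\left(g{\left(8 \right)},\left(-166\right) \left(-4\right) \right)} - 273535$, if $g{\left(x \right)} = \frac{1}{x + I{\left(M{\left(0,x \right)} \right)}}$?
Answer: $- \frac{4374757}{16} \approx -2.7342 \cdot 10^{5}$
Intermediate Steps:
$I{\left(d \right)} = 0$
$g{\left(x \right)} = \frac{1}{x}$ ($g{\left(x \right)} = \frac{1}{x + 0} = \frac{1}{x}$)
$v{\left(Z,u \right)} = 2 + \frac{Z}{6} + \frac{u}{6}$ ($v{\left(Z,u \right)} = 2 + \frac{Z + u}{6} = 2 + \left(\frac{Z}{6} + \frac{u}{6}\right) = 2 + \frac{Z}{6} + \frac{u}{6}$)
$v{\left(g{\left(8 \right)},\left(-166\right) \left(-4\right) \right)} - 273535 = \left(2 + \frac{1}{6 \cdot 8} + \frac{\left(-166\right) \left(-4\right)}{6}\right) - 273535 = \left(2 + \frac{1}{6} \cdot \frac{1}{8} + \frac{1}{6} \cdot 664\right) - 273535 = \left(2 + \frac{1}{48} + \frac{332}{3}\right) - 273535 = \frac{1803}{16} - 273535 = - \frac{4374757}{16}$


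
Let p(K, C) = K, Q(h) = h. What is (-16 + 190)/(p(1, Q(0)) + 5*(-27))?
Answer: -87/67 ≈ -1.2985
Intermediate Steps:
(-16 + 190)/(p(1, Q(0)) + 5*(-27)) = (-16 + 190)/(1 + 5*(-27)) = 174/(1 - 135) = 174/(-134) = 174*(-1/134) = -87/67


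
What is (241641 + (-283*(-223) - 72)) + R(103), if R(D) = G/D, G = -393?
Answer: 31381441/103 ≈ 3.0467e+5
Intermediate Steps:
R(D) = -393/D
(241641 + (-283*(-223) - 72)) + R(103) = (241641 + (-283*(-223) - 72)) - 393/103 = (241641 + (63109 - 72)) - 393*1/103 = (241641 + 63037) - 393/103 = 304678 - 393/103 = 31381441/103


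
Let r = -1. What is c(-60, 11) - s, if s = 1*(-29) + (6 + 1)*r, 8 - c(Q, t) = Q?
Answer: 104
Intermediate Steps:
c(Q, t) = 8 - Q
s = -36 (s = 1*(-29) + (6 + 1)*(-1) = -29 + 7*(-1) = -29 - 7 = -36)
c(-60, 11) - s = (8 - 1*(-60)) - 1*(-36) = (8 + 60) + 36 = 68 + 36 = 104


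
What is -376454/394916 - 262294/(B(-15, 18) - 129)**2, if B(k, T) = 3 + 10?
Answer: -13581207791/664248712 ≈ -20.446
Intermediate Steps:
B(k, T) = 13
-376454/394916 - 262294/(B(-15, 18) - 129)**2 = -376454/394916 - 262294/(13 - 129)**2 = -376454*1/394916 - 262294/((-116)**2) = -188227/197458 - 262294/13456 = -188227/197458 - 262294*1/13456 = -188227/197458 - 131147/6728 = -13581207791/664248712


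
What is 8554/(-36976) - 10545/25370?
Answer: -30346345/46904056 ≈ -0.64699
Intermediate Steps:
8554/(-36976) - 10545/25370 = 8554*(-1/36976) - 10545*1/25370 = -4277/18488 - 2109/5074 = -30346345/46904056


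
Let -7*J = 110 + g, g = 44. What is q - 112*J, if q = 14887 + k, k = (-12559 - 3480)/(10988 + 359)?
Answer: 196865758/11347 ≈ 17350.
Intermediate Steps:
k = -16039/11347 ≈ -1.4135
J = -22 (J = -(110 + 44)/7 = -⅐*154 = -22)
q = 168906750/11347 (q = 14887 - 16039/11347 = 168906750/11347 ≈ 14886.)
q - 112*J = 168906750/11347 - 112*(-22) = 168906750/11347 - 1*(-2464) = 168906750/11347 + 2464 = 196865758/11347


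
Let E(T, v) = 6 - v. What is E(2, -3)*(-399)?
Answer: -3591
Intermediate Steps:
E(2, -3)*(-399) = (6 - 1*(-3))*(-399) = (6 + 3)*(-399) = 9*(-399) = -3591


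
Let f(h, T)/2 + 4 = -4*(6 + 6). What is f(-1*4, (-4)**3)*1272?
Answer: -132288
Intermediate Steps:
f(h, T) = -104 (f(h, T) = -8 + 2*(-4*(6 + 6)) = -8 + 2*(-4*12) = -8 + 2*(-48) = -8 - 96 = -104)
f(-1*4, (-4)**3)*1272 = -104*1272 = -132288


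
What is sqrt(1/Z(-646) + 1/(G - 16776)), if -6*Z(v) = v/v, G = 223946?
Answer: I*sqrt(257516246230)/207170 ≈ 2.4495*I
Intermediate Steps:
Z(v) = -1/6 (Z(v) = -v/(6*v) = -1/6*1 = -1/6)
sqrt(1/Z(-646) + 1/(G - 16776)) = sqrt(1/(-1/6) + 1/(223946 - 16776)) = sqrt(-6 + 1/207170) = sqrt(-1243019/207170) = I*sqrt(257516246230)/207170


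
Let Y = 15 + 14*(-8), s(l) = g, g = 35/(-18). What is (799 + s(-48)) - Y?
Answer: 16093/18 ≈ 894.06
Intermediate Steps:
g = -35/18 (g = 35*(-1/18) = -35/18 ≈ -1.9444)
s(l) = -35/18
Y = -97 (Y = 15 - 112 = -97)
(799 + s(-48)) - Y = (799 - 35/18) - 1*(-97) = 14347/18 + 97 = 16093/18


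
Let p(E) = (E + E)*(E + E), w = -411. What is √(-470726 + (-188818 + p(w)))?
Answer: 2*√4035 ≈ 127.04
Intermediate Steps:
p(E) = 4*E² (p(E) = (2*E)*(2*E) = 4*E²)
√(-470726 + (-188818 + p(w))) = √(-470726 + (-188818 + 4*(-411)²)) = √(-470726 + (-188818 + 4*168921)) = √(-470726 + (-188818 + 675684)) = √(-470726 + 486866) = √16140 = 2*√4035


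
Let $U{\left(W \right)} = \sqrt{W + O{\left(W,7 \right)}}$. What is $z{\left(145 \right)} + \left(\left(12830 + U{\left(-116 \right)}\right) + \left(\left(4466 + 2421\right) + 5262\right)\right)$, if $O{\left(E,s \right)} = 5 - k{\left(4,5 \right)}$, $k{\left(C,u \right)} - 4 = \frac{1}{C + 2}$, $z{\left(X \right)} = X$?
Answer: $25124 + \frac{i \sqrt{4146}}{6} \approx 25124.0 + 10.732 i$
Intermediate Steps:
$k{\left(C,u \right)} = 4 + \frac{1}{2 + C}$ ($k{\left(C,u \right)} = 4 + \frac{1}{C + 2} = 4 + \frac{1}{2 + C}$)
$O{\left(E,s \right)} = \frac{5}{6}$ ($O{\left(E,s \right)} = 5 - \frac{9 + 4 \cdot 4}{2 + 4} = 5 - \frac{9 + 16}{6} = 5 - \frac{1}{6} \cdot 25 = 5 - \frac{25}{6} = \frac{5}{6}$)
$U{\left(W \right)} = \sqrt{\frac{5}{6} + W}$ ($U{\left(W \right)} = \sqrt{W + \frac{5}{6}} = \sqrt{\frac{5}{6} + W}$)
$z{\left(145 \right)} + \left(\left(12830 + U{\left(-116 \right)}\right) + \left(\left(4466 + 2421\right) + 5262\right)\right) = 145 + \left(\left(12830 + \frac{\sqrt{30 + 36 \left(-116\right)}}{6}\right) + \left(\left(4466 + 2421\right) + 5262\right)\right) = 145 + \left(\left(12830 + \frac{\sqrt{30 - 4176}}{6}\right) + \left(6887 + 5262\right)\right) = 145 + \left(\left(12830 + \frac{\sqrt{-4146}}{6}\right) + 12149\right) = 145 + \left(\left(12830 + \frac{i \sqrt{4146}}{6}\right) + 12149\right) = 145 + \left(24979 + \frac{i \sqrt{4146}}{6}\right) = 25124 + \frac{i \sqrt{4146}}{6}$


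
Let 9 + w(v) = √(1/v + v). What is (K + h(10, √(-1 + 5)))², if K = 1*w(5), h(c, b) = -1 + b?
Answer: (-40 + √130)²/25 ≈ 32.714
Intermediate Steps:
w(v) = -9 + √(v + 1/v) (w(v) = -9 + √(1/v + v) = -9 + √(v + 1/v))
K = -9 + √130/5 (K = 1*(-9 + √(5 + 1/5)) = 1*(-9 + √(5 + ⅕)) = 1*(-9 + √(26/5)) = 1*(-9 + √130/5) = -9 + √130/5 ≈ -6.7197)
(K + h(10, √(-1 + 5)))² = ((-9 + √130/5) + (-1 + √(-1 + 5)))² = ((-9 + √130/5) + (-1 + √4))² = ((-9 + √130/5) + (-1 + 2))² = ((-9 + √130/5) + 1)² = (-8 + √130/5)²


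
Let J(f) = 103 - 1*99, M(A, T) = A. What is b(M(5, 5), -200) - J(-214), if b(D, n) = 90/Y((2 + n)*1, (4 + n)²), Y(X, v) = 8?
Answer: 29/4 ≈ 7.2500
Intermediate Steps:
J(f) = 4 (J(f) = 103 - 99 = 4)
b(D, n) = 45/4 (b(D, n) = 90/8 = 90*(⅛) = 45/4)
b(M(5, 5), -200) - J(-214) = 45/4 - 1*4 = 45/4 - 4 = 29/4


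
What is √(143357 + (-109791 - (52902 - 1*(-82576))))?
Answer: 2*I*√25478 ≈ 319.24*I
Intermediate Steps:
√(143357 + (-109791 - (52902 - 1*(-82576)))) = √(143357 + (-109791 - (52902 + 82576))) = √(143357 + (-109791 - 1*135478)) = √(143357 + (-109791 - 135478)) = √(143357 - 245269) = √(-101912) = 2*I*√25478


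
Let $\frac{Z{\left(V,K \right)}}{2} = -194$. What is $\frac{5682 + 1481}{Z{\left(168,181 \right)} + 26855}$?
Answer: $\frac{377}{1393} \approx 0.27064$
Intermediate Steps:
$Z{\left(V,K \right)} = -388$ ($Z{\left(V,K \right)} = 2 \left(-194\right) = -388$)
$\frac{5682 + 1481}{Z{\left(168,181 \right)} + 26855} = \frac{5682 + 1481}{-388 + 26855} = \frac{7163}{26467} = 7163 \cdot \frac{1}{26467} = \frac{377}{1393}$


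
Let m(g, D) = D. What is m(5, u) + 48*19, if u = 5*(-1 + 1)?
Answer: 912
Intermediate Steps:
u = 0 (u = 5*0 = 0)
m(5, u) + 48*19 = 0 + 48*19 = 0 + 912 = 912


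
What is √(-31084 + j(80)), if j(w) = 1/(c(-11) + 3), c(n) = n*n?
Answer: I*√119486865/62 ≈ 176.31*I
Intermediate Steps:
c(n) = n²
j(w) = 1/124 (j(w) = 1/((-11)² + 3) = 1/(121 + 3) = 1/124)
√(-31084 + j(80)) = √(-31084 + 1/124) = √(-3854415/124) = I*√119486865/62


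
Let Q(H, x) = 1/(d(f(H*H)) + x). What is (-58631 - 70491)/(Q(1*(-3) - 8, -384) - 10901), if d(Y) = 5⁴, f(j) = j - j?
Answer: 15559201/1313570 ≈ 11.845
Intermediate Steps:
f(j) = 0
d(Y) = 625
Q(H, x) = 1/(625 + x)
(-58631 - 70491)/(Q(1*(-3) - 8, -384) - 10901) = (-58631 - 70491)/(1/(625 - 384) - 10901) = -129122/(1/241 - 10901) = -129122/(-2627140/241) = -129122*(-241/2627140) = 15559201/1313570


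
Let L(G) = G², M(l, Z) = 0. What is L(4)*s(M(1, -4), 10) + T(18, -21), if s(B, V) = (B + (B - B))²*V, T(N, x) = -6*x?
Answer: 126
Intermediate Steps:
s(B, V) = V*B² (s(B, V) = (B + 0)²*V = B²*V = V*B²)
L(4)*s(M(1, -4), 10) + T(18, -21) = 4²*(10*0²) - 6*(-21) = 16*(10*0) + 126 = 16*0 + 126 = 0 + 126 = 126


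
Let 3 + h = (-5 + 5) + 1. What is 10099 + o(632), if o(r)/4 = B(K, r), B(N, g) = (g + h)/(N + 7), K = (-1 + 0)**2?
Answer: 10414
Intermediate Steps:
K = 1 (K = (-1)**2 = 1)
h = -2 (h = -3 + ((-5 + 5) + 1) = -3 + (0 + 1) = -3 + 1 = -2)
B(N, g) = (-2 + g)/(7 + N) (B(N, g) = (g - 2)/(N + 7) = (-2 + g)/(7 + N))
o(r) = -1 + r/2 (o(r) = 4*((-2 + r)/(7 + 1)) = 4*((-2 + r)/8) = 4*(-1/4 + r/8) = -1 + r/2)
10099 + o(632) = 10099 + (-1 + (1/2)*632) = 10099 + (-1 + 316) = 10099 + 315 = 10414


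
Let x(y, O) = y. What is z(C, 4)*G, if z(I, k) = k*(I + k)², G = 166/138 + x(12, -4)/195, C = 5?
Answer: 612468/1495 ≈ 409.68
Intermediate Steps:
G = 5671/4485 (G = 166/138 + 12/195 = 166*(1/138) + 12*(1/195) = 83/69 + 4/65 = 5671/4485 ≈ 1.2644)
z(C, 4)*G = (4*(5 + 4)²)*(5671/4485) = (4*9²)*(5671/4485) = (4*81)*(5671/4485) = 324*(5671/4485) = 612468/1495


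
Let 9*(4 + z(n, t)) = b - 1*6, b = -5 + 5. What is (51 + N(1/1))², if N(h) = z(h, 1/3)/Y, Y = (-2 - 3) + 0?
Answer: 606841/225 ≈ 2697.1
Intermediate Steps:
Y = -5 (Y = -5 + 0 = -5)
b = 0
z(n, t) = -14/3 (z(n, t) = -4 + (0 - 1*6)/9 = -4 + (0 - 6)/9 = -4 + (⅑)*(-6) = -4 - ⅔ = -14/3)
N(h) = 14/15 (N(h) = -14/3/(-5) = -14/3*(-⅕) = 14/15)
(51 + N(1/1))² = (51 + 14/15)² = (779/15)² = 606841/225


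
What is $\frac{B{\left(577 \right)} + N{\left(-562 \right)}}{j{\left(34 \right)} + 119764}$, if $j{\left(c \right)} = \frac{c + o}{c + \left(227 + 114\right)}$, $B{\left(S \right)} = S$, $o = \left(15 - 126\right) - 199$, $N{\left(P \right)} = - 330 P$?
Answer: $\frac{23254625}{14970408} \approx 1.5534$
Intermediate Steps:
$o = -310$ ($o = -111 - 199 = -310$)
$j{\left(c \right)} = \frac{-310 + c}{341 + c}$ ($j{\left(c \right)} = \frac{c - 310}{c + \left(227 + 114\right)} = \frac{-310 + c}{c + 341} = \frac{-310 + c}{341 + c}$)
$\frac{B{\left(577 \right)} + N{\left(-562 \right)}}{j{\left(34 \right)} + 119764} = \frac{577 - -185460}{\frac{-310 + 34}{341 + 34} + 119764} = \frac{577 + 185460}{\frac{1}{375} \left(-276\right) + 119764} = \frac{186037}{\frac{1}{375} \left(-276\right) + 119764} = \frac{186037}{- \frac{92}{125} + 119764} = \frac{186037}{\frac{14970408}{125}} = 186037 \cdot \frac{125}{14970408} = \frac{23254625}{14970408}$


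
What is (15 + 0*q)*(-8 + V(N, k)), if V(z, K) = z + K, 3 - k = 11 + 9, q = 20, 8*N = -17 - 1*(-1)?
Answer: -405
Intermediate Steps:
N = -2 (N = (-17 - 1*(-1))/8 = (-17 + 1)/8 = (1/8)*(-16) = -2)
k = -17 (k = 3 - (11 + 9) = 3 - 1*20 = 3 - 20 = -17)
V(z, K) = K + z
(15 + 0*q)*(-8 + V(N, k)) = (15 + 0*20)*(-8 + (-17 - 2)) = (15 + 0)*(-8 - 19) = 15*(-27) = -405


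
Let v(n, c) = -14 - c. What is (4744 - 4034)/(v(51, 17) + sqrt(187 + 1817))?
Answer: 22010/1043 + 1420*sqrt(501)/1043 ≈ 51.576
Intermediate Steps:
(4744 - 4034)/(v(51, 17) + sqrt(187 + 1817)) = (4744 - 4034)/((-14 - 1*17) + sqrt(187 + 1817)) = 710/((-14 - 17) + sqrt(2004)) = 710/(-31 + 2*sqrt(501))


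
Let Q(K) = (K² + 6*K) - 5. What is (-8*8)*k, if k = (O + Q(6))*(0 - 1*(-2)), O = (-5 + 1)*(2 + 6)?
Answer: -4480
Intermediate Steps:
O = -32 (O = -4*8 = -32)
Q(K) = -5 + K² + 6*K
k = 70 (k = (-32 + (-5 + 6² + 6*6))*(0 - 1*(-2)) = (-32 + (-5 + 36 + 36))*(0 + 2) = (-32 + 67)*2 = 35*2 = 70)
(-8*8)*k = -8*8*70 = -64*70 = -4480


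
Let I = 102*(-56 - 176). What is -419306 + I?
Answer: -442970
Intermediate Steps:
I = -23664 (I = 102*(-232) = -23664)
-419306 + I = -419306 - 23664 = -442970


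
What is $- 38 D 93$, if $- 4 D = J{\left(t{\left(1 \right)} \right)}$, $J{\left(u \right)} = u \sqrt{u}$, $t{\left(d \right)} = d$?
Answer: $\frac{1767}{2} \approx 883.5$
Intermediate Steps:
$J{\left(u \right)} = u^{\frac{3}{2}}$
$D = - \frac{1}{4}$ ($D = - \frac{1^{\frac{3}{2}}}{4} = \left(- \frac{1}{4}\right) 1 = - \frac{1}{4} \approx -0.25$)
$- 38 D 93 = \left(-38\right) \left(- \frac{1}{4}\right) 93 = \frac{19}{2} \cdot 93 = \frac{1767}{2}$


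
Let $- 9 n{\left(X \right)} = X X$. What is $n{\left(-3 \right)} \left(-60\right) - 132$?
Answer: $-72$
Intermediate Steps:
$n{\left(X \right)} = - \frac{X^{2}}{9}$ ($n{\left(X \right)} = - \frac{X X}{9} = - \frac{X^{2}}{9}$)
$n{\left(-3 \right)} \left(-60\right) - 132 = - \frac{\left(-3\right)^{2}}{9} \left(-60\right) - 132 = \left(- \frac{1}{9}\right) 9 \left(-60\right) - 132 = \left(-1\right) \left(-60\right) - 132 = 60 - 132 = -72$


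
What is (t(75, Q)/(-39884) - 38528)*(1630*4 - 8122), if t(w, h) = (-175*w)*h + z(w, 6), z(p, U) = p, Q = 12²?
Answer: 1229343422427/19942 ≈ 6.1646e+7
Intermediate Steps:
Q = 144
t(w, h) = w - 175*h*w (t(w, h) = (-175*w)*h + w = -175*h*w + w = w - 175*h*w)
(t(75, Q)/(-39884) - 38528)*(1630*4 - 8122) = ((75*(1 - 175*144))/(-39884) - 38528)*(1630*4 - 8122) = ((75*(1 - 25200))*(-1/39884) - 38528)*(6520 - 8122) = ((75*(-25199))*(-1/39884) - 38528)*(-1602) = (-1889925*(-1/39884) - 38528)*(-1602) = (1889925/39884 - 38528)*(-1602) = -1534760827/39884*(-1602) = 1229343422427/19942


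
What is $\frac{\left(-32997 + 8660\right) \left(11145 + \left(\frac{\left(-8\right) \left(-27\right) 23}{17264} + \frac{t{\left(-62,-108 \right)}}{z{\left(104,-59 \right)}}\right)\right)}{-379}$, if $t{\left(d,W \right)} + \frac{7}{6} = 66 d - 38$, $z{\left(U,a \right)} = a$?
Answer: $\frac{52128225367960}{72382557} \approx 7.2018 \cdot 10^{5}$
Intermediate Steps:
$t{\left(d,W \right)} = - \frac{235}{6} + 66 d$ ($t{\left(d,W \right)} = - \frac{7}{6} + \left(66 d - 38\right) = - \frac{7}{6} + \left(-38 + 66 d\right) = - \frac{235}{6} + 66 d$)
$\frac{\left(-32997 + 8660\right) \left(11145 + \left(\frac{\left(-8\right) \left(-27\right) 23}{17264} + \frac{t{\left(-62,-108 \right)}}{z{\left(104,-59 \right)}}\right)\right)}{-379} = \frac{\left(-32997 + 8660\right) \left(11145 + \left(\frac{\left(-8\right) \left(-27\right) 23}{17264} + \frac{- \frac{235}{6} + 66 \left(-62\right)}{-59}\right)\right)}{-379} = - 24337 \left(11145 + \left(216 \cdot 23 \cdot \frac{1}{17264} + \left(- \frac{235}{6} - 4092\right) \left(- \frac{1}{59}\right)\right)\right) \left(- \frac{1}{379}\right) = - 24337 \left(11145 + \left(4968 \cdot \frac{1}{17264} - - \frac{24787}{354}\right)\right) \left(- \frac{1}{379}\right) = - 24337 \left(11145 + \left(\frac{621}{2158} + \frac{24787}{354}\right)\right) \left(- \frac{1}{379}\right) = - 24337 \left(11145 + \frac{13427545}{190983}\right) \left(- \frac{1}{379}\right) = \left(-24337\right) \frac{2141933080}{190983} \left(- \frac{1}{379}\right) = \left(- \frac{52128225367960}{190983}\right) \left(- \frac{1}{379}\right) = \frac{52128225367960}{72382557}$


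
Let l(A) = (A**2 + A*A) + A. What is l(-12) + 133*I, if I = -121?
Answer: -15817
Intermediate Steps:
l(A) = A + 2*A**2 (l(A) = (A**2 + A**2) + A = 2*A**2 + A = A + 2*A**2)
l(-12) + 133*I = -12*(1 + 2*(-12)) + 133*(-121) = -12*(1 - 24) - 16093 = -12*(-23) - 16093 = 276 - 16093 = -15817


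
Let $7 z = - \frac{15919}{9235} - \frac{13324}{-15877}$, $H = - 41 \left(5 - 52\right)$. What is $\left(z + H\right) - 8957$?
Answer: $- \frac{7215501413773}{1026368665} \approx -7030.1$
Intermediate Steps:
$H = 1927$ ($H = \left(-41\right) \left(-47\right) = 1927$)
$z = - \frac{129698823}{1026368665}$ ($z = \frac{- \frac{15919}{9235} - \frac{13324}{-15877}}{7} = \frac{\left(-15919\right) \frac{1}{9235} - - \frac{13324}{15877}}{7} = \frac{- \frac{15919}{9235} + \frac{13324}{15877}}{7} = \frac{1}{7} \left(- \frac{129698823}{146624095}\right) = - \frac{129698823}{1026368665} \approx -0.12637$)
$\left(z + H\right) - 8957 = \left(- \frac{129698823}{1026368665} + 1927\right) - 8957 = \frac{1977682718632}{1026368665} - 8957 = - \frac{7215501413773}{1026368665}$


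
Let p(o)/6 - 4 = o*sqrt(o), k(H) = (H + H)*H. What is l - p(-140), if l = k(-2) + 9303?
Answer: 9287 + 1680*I*sqrt(35) ≈ 9287.0 + 9939.0*I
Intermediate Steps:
k(H) = 2*H**2 (k(H) = (2*H)*H = 2*H**2)
p(o) = 24 + 6*o**(3/2) (p(o) = 24 + 6*(o*sqrt(o)) = 24 + 6*o**(3/2))
l = 9311 (l = 2*(-2)**2 + 9303 = 2*4 + 9303 = 8 + 9303 = 9311)
l - p(-140) = 9311 - (24 + 6*(-140)**(3/2)) = 9311 - (24 + 6*(-280*I*sqrt(35))) = 9311 - (24 - 1680*I*sqrt(35)) = 9311 + (-24 + 1680*I*sqrt(35)) = 9287 + 1680*I*sqrt(35)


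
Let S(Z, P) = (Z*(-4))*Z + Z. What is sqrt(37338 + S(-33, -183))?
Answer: 3*sqrt(3661) ≈ 181.52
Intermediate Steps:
S(Z, P) = Z - 4*Z**2 (S(Z, P) = (-4*Z)*Z + Z = -4*Z**2 + Z = Z - 4*Z**2)
sqrt(37338 + S(-33, -183)) = sqrt(37338 - 33*(1 - 4*(-33))) = sqrt(37338 - 33*(1 + 132)) = sqrt(37338 - 33*133) = sqrt(37338 - 4389) = sqrt(32949) = 3*sqrt(3661)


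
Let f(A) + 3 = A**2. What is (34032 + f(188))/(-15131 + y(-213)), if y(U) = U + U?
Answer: -69373/15557 ≈ -4.4593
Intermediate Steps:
f(A) = -3 + A**2
y(U) = 2*U
(34032 + f(188))/(-15131 + y(-213)) = (34032 + (-3 + 188**2))/(-15131 + 2*(-213)) = (34032 + (-3 + 35344))/(-15131 - 426) = (34032 + 35341)/(-15557) = 69373*(-1/15557) = -69373/15557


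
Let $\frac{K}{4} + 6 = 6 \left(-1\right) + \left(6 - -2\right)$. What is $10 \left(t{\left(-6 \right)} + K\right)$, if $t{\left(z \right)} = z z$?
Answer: $200$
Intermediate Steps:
$K = -16$ ($K = -24 + 4 \left(6 \left(-1\right) + \left(6 - -2\right)\right) = -24 + 4 \left(-6 + \left(6 + 2\right)\right) = -24 + 4 \left(-6 + 8\right) = -24 + 4 \cdot 2 = -24 + 8 = -16$)
$t{\left(z \right)} = z^{2}$
$10 \left(t{\left(-6 \right)} + K\right) = 10 \left(\left(-6\right)^{2} - 16\right) = 10 \left(36 - 16\right) = 10 \cdot 20 = 200$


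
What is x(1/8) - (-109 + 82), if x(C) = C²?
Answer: 1729/64 ≈ 27.016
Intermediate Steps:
x(1/8) - (-109 + 82) = (1/8)² - (-109 + 82) = (⅛)² - 1*(-27) = 1/64 + 27 = 1729/64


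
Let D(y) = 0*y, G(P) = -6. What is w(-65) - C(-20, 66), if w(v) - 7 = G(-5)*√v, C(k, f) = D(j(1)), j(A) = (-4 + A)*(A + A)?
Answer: 7 - 6*I*√65 ≈ 7.0 - 48.374*I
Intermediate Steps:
j(A) = 2*A*(-4 + A) (j(A) = (-4 + A)*(2*A) = 2*A*(-4 + A))
D(y) = 0
C(k, f) = 0
w(v) = 7 - 6*√v
w(-65) - C(-20, 66) = (7 - 6*I*√65) - 1*0 = (7 - 6*I*√65) + 0 = 7 - 6*I*√65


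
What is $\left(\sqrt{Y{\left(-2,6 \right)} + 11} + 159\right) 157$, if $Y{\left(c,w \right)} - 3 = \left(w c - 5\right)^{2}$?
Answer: $24963 + 157 \sqrt{303} \approx 27696.0$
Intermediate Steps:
$Y{\left(c,w \right)} = 3 + \left(-5 + c w\right)^{2}$ ($Y{\left(c,w \right)} = 3 + \left(w c - 5\right)^{2} = 3 + \left(c w - 5\right)^{2} = 3 + \left(-5 + c w\right)^{2}$)
$\left(\sqrt{Y{\left(-2,6 \right)} + 11} + 159\right) 157 = \left(\sqrt{\left(3 + \left(-5 - 12\right)^{2}\right) + 11} + 159\right) 157 = \left(\sqrt{\left(3 + \left(-17\right)^{2}\right) + 11} + 159\right) 157 = \left(\sqrt{\left(3 + 289\right) + 11} + 159\right) 157 = \left(\sqrt{292 + 11} + 159\right) 157 = \left(\sqrt{303} + 159\right) 157 = \left(159 + \sqrt{303}\right) 157 = 24963 + 157 \sqrt{303}$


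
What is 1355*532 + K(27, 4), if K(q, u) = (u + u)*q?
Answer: 721076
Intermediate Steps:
K(q, u) = 2*q*u (K(q, u) = (2*u)*q = 2*q*u)
1355*532 + K(27, 4) = 1355*532 + 2*27*4 = 720860 + 216 = 721076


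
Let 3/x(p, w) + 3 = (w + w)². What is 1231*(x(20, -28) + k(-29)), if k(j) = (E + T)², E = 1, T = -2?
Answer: 3860416/3133 ≈ 1232.2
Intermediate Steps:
x(p, w) = 3/(-3 + 4*w²) (x(p, w) = 3/(-3 + (w + w)²) = 3/(-3 + (2*w)²) = 3/(-3 + 4*w²))
k(j) = 1 (k(j) = (1 - 2)² = (-1)² = 1)
1231*(x(20, -28) + k(-29)) = 1231*(3/(-3 + 4*(-28)²) + 1) = 1231*(3/(-3 + 4*784) + 1) = 1231*(3/(-3 + 3136) + 1) = 1231*(3/3133 + 1) = 1231*(3136/3133) = 3860416/3133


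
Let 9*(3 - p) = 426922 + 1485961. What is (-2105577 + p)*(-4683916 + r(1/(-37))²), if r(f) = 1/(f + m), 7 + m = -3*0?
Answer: 733991550798071591/67600 ≈ 1.0858e+13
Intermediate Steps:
p = -1912856/9 (p = 3 - (426922 + 1485961)/9 = 3 - ⅑*1912883 = 3 - 1912883/9 = -1912856/9 ≈ -2.1254e+5)
m = -7 (m = -7 - 3*0 = -7 + 0 = -7)
r(f) = 1/(-7 + f) (r(f) = 1/(f - 7) = 1/(-7 + f))
(-2105577 + p)*(-4683916 + r(1/(-37))²) = (-2105577 - 1912856/9)*(-4683916 + (1/(-7 + 1/(-37)))²) = -20863049*(-4683916 + (1/(-7 - 1/37))²)/9 = -20863049*(-4683916 + (1/(-260/37))²)/9 = -20863049*(-4683916 + (-37/260)²)/9 = -20863049*(-4683916 + 1369/67600)/9 = -20863049/9*(-316632720231/67600) = 733991550798071591/67600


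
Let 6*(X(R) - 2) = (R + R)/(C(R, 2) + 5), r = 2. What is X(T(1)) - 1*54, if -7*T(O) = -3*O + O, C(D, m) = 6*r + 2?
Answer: -20746/399 ≈ -51.995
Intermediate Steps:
C(D, m) = 14 (C(D, m) = 6*2 + 2 = 12 + 2 = 14)
T(O) = 2*O/7 (T(O) = -(-3*O + O)/7 = -(-2)*O/7 = 2*O/7)
X(R) = 2 + R/57 (X(R) = 2 + ((R + R)/(14 + 5))/6 = 2 + ((2*R)/19)/6 = 2 + ((2*R)*(1/19))/6 = 2 + (2*R/19)/6 = 2 + R/57)
X(T(1)) - 1*54 = (2 + ((2/7)*1)/57) - 1*54 = (2 + (1/57)*(2/7)) - 54 = (2 + 2/399) - 54 = 800/399 - 54 = -20746/399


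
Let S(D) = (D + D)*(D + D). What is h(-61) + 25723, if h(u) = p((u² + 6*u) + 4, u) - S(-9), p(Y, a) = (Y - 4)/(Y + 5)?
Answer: 85445591/3364 ≈ 25400.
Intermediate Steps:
p(Y, a) = (-4 + Y)/(5 + Y)
S(D) = 4*D² (S(D) = (2*D)*(2*D) = 4*D²)
h(u) = -324 + (u² + 6*u)/(9 + u² + 6*u) (h(u) = (-4 + ((u² + 6*u) + 4))/(5 + ((u² + 6*u) + 4)) - 4*(-9)² = (-4 + (4 + u² + 6*u))/(5 + (4 + u² + 6*u)) - 4*81 = (u² + 6*u)/(9 + u² + 6*u) - 1*324 = (u² + 6*u)/(9 + u² + 6*u) - 324 = -324 + (u² + 6*u)/(9 + u² + 6*u))
h(-61) + 25723 = (-2916 - 1938*(-61) - 323*(-61)²)/(9 + (-61)² + 6*(-61)) + 25723 = (-2916 + 118218 - 323*3721)/(9 + 3721 - 366) + 25723 = (-2916 + 118218 - 1201883)/3364 + 25723 = (1/3364)*(-1086581) + 25723 = -1086581/3364 + 25723 = 85445591/3364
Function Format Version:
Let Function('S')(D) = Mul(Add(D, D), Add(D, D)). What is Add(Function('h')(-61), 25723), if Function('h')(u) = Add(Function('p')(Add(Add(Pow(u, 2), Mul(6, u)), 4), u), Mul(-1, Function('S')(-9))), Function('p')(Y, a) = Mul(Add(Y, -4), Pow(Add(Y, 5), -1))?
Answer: Rational(85445591, 3364) ≈ 25400.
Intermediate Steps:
Function('p')(Y, a) = Mul(Pow(Add(5, Y), -1), Add(-4, Y)) (Function('p')(Y, a) = Mul(Add(-4, Y), Pow(Add(5, Y), -1)) = Mul(Pow(Add(5, Y), -1), Add(-4, Y)))
Function('S')(D) = Mul(4, Pow(D, 2)) (Function('S')(D) = Mul(Mul(2, D), Mul(2, D)) = Mul(4, Pow(D, 2)))
Function('h')(u) = Add(-324, Mul(Pow(Add(9, Pow(u, 2), Mul(6, u)), -1), Add(Pow(u, 2), Mul(6, u)))) (Function('h')(u) = Add(Mul(Pow(Add(5, Add(Add(Pow(u, 2), Mul(6, u)), 4)), -1), Add(-4, Add(Add(Pow(u, 2), Mul(6, u)), 4))), Mul(-1, Mul(4, Pow(-9, 2)))) = Add(Mul(Pow(Add(5, Add(4, Pow(u, 2), Mul(6, u))), -1), Add(-4, Add(4, Pow(u, 2), Mul(6, u)))), Mul(-1, Mul(4, 81))) = Add(Mul(Pow(Add(9, Pow(u, 2), Mul(6, u)), -1), Add(Pow(u, 2), Mul(6, u))), Mul(-1, 324)) = Add(Mul(Pow(Add(9, Pow(u, 2), Mul(6, u)), -1), Add(Pow(u, 2), Mul(6, u))), -324) = Add(-324, Mul(Pow(Add(9, Pow(u, 2), Mul(6, u)), -1), Add(Pow(u, 2), Mul(6, u)))))
Add(Function('h')(-61), 25723) = Add(Mul(Pow(Add(9, Pow(-61, 2), Mul(6, -61)), -1), Add(-2916, Mul(-1938, -61), Mul(-323, Pow(-61, 2)))), 25723) = Add(Mul(Pow(Add(9, 3721, -366), -1), Add(-2916, 118218, Mul(-323, 3721))), 25723) = Add(Mul(Pow(3364, -1), Add(-2916, 118218, -1201883)), 25723) = Add(Mul(Rational(1, 3364), -1086581), 25723) = Add(Rational(-1086581, 3364), 25723) = Rational(85445591, 3364)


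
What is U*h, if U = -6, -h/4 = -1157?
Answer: -27768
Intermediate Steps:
h = 4628 (h = -4*(-1157) = 4628)
U*h = -6*4628 = -27768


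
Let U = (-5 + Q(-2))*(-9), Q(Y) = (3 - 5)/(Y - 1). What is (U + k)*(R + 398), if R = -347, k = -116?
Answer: -3927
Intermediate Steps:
Q(Y) = -2/(-1 + Y)
U = 39 (U = (-5 - 2/(-1 - 2))*(-9) = (-5 - 2/(-3))*(-9) = (-5 - 2*(-1/3))*(-9) = (-5 + 2/3)*(-9) = -13/3*(-9) = 39)
(U + k)*(R + 398) = (39 - 116)*(-347 + 398) = -77*51 = -3927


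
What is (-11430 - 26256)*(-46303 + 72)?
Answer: 1742261466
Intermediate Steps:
(-11430 - 26256)*(-46303 + 72) = -37686*(-46231) = 1742261466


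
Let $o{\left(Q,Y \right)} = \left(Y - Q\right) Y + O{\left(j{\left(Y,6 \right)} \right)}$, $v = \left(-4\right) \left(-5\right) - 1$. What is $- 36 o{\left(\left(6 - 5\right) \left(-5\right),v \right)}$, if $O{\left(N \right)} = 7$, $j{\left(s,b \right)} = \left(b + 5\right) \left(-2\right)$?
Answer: $-16668$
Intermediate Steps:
$j{\left(s,b \right)} = -10 - 2 b$ ($j{\left(s,b \right)} = \left(5 + b\right) \left(-2\right) = -10 - 2 b$)
$v = 19$ ($v = 20 - 1 = 19$)
$o{\left(Q,Y \right)} = 7 + Y \left(Y - Q\right)$ ($o{\left(Q,Y \right)} = \left(Y - Q\right) Y + 7 = Y \left(Y - Q\right) + 7 = 7 + Y \left(Y - Q\right)$)
$- 36 o{\left(\left(6 - 5\right) \left(-5\right),v \right)} = - 36 \left(7 + 19^{2} - \left(6 - 5\right) \left(-5\right) 19\right) = - 36 \left(7 + 361 - 1 \left(-5\right) 19\right) = - 36 \left(7 + 361 - \left(-5\right) 19\right) = - 36 \left(7 + 361 + 95\right) = \left(-36\right) 463 = -16668$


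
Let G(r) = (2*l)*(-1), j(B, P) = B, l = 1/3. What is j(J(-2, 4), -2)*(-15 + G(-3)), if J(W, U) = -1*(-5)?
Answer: -235/3 ≈ -78.333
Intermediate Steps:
l = ⅓ ≈ 0.33333
J(W, U) = 5
G(r) = -⅔ (G(r) = (2*(⅓))*(-1) = (⅔)*(-1) = -⅔)
j(J(-2, 4), -2)*(-15 + G(-3)) = 5*(-15 - ⅔) = 5*(-47/3) = -235/3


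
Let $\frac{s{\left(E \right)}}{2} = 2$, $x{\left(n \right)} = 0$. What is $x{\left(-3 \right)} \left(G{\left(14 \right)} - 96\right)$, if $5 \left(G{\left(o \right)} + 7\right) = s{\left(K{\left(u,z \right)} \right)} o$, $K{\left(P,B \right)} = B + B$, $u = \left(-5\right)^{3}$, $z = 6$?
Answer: $0$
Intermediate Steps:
$u = -125$
$K{\left(P,B \right)} = 2 B$
$s{\left(E \right)} = 4$ ($s{\left(E \right)} = 2 \cdot 2 = 4$)
$G{\left(o \right)} = -7 + \frac{4 o}{5}$
$x{\left(-3 \right)} \left(G{\left(14 \right)} - 96\right) = 0 \left(\left(-7 + \frac{4}{5} \cdot 14\right) - 96\right) = 0 \left(\left(-7 + \frac{56}{5}\right) - 96\right) = 0 \left(\frac{21}{5} - 96\right) = 0 \left(- \frac{459}{5}\right) = 0$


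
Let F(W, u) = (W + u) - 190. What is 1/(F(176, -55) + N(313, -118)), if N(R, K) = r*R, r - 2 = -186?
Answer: -1/57661 ≈ -1.7343e-5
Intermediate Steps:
r = -184 (r = 2 - 186 = -184)
N(R, K) = -184*R
F(W, u) = -190 + W + u
1/(F(176, -55) + N(313, -118)) = 1/((-190 + 176 - 55) - 184*313) = 1/(-69 - 57592) = 1/(-57661) = -1/57661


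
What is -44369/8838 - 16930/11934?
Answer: -37729277/5859594 ≈ -6.4389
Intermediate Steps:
-44369/8838 - 16930/11934 = -44369*1/8838 - 16930*1/11934 = -44369/8838 - 8465/5967 = -37729277/5859594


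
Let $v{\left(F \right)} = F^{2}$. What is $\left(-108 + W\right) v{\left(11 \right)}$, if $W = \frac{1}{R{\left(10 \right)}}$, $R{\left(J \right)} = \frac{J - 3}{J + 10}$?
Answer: $- \frac{89056}{7} \approx -12722.0$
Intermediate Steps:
$R{\left(J \right)} = \frac{-3 + J}{10 + J}$
$W = \frac{20}{7}$ ($W = \frac{1}{\frac{1}{10 + 10} \left(-3 + 10\right)} = \frac{1}{\frac{1}{20} \cdot 7} = \frac{1}{\frac{7}{20}} = \frac{20}{7} \approx 2.8571$)
$\left(-108 + W\right) v{\left(11 \right)} = \left(-108 + \frac{20}{7}\right) 11^{2} = \left(- \frac{736}{7}\right) 121 = - \frac{89056}{7}$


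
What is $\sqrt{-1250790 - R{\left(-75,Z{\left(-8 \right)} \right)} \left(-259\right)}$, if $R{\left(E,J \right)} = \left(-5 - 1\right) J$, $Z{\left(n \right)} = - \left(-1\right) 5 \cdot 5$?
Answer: $2 i \sqrt{322410} \approx 1135.6 i$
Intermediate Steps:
$Z{\left(n \right)} = 25$ ($Z{\left(n \right)} = \left(-1\right) \left(-5\right) 5 = 5 \cdot 5 = 25$)
$R{\left(E,J \right)} = - 6 J$
$\sqrt{-1250790 - R{\left(-75,Z{\left(-8 \right)} \right)} \left(-259\right)} = \sqrt{-1250790 - \left(-6\right) 25 \left(-259\right)} = \sqrt{-1250790 - \left(-150\right) \left(-259\right)} = \sqrt{-1250790 - 38850} = \sqrt{-1289640} = 2 i \sqrt{322410}$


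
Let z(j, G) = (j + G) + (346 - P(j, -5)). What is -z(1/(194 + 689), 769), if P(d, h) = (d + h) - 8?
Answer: -1128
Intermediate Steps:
P(d, h) = -8 + d + h
z(j, G) = 359 + G (z(j, G) = (j + G) + (346 - (-8 + j - 5)) = (G + j) + (346 - (-13 + j)) = (G + j) + (346 + (13 - j)) = (G + j) + (359 - j) = 359 + G)
-z(1/(194 + 689), 769) = -(359 + 769) = -1*1128 = -1128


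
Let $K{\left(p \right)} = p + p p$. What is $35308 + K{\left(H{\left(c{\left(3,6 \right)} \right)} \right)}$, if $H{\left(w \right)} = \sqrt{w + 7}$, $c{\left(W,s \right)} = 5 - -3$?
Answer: $35323 + \sqrt{15} \approx 35327.0$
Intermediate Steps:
$c{\left(W,s \right)} = 8$ ($c{\left(W,s \right)} = 5 + 3 = 8$)
$H{\left(w \right)} = \sqrt{7 + w}$
$K{\left(p \right)} = p + p^{2}$
$35308 + K{\left(H{\left(c{\left(3,6 \right)} \right)} \right)} = 35308 + \sqrt{7 + 8} \left(1 + \sqrt{7 + 8}\right) = 35308 + \sqrt{15} \left(1 + \sqrt{15}\right)$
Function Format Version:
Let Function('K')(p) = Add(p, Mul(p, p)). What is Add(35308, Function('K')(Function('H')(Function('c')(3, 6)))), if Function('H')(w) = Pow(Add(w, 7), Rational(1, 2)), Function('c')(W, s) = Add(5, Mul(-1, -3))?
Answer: Add(35323, Pow(15, Rational(1, 2))) ≈ 35327.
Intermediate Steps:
Function('c')(W, s) = 8 (Function('c')(W, s) = Add(5, 3) = 8)
Function('H')(w) = Pow(Add(7, w), Rational(1, 2))
Function('K')(p) = Add(p, Pow(p, 2))
Add(35308, Function('K')(Function('H')(Function('c')(3, 6)))) = Add(35308, Mul(Pow(Add(7, 8), Rational(1, 2)), Add(1, Pow(Add(7, 8), Rational(1, 2))))) = Add(35308, Mul(Pow(15, Rational(1, 2)), Add(1, Pow(15, Rational(1, 2)))))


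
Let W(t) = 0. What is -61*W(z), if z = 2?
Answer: 0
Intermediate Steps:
-61*W(z) = -61*0 = 0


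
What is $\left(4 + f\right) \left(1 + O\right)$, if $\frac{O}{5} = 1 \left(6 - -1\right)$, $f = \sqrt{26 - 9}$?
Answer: $144 + 36 \sqrt{17} \approx 292.43$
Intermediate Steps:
$f = \sqrt{17} \approx 4.1231$
$O = 35$ ($O = 5 \cdot 1 \left(6 - -1\right) = 5 \cdot 1 \left(6 + 1\right) = 5 \cdot 1 \cdot 7 = 5 \cdot 7 = 35$)
$\left(4 + f\right) \left(1 + O\right) = \left(4 + \sqrt{17}\right) \left(1 + 35\right) = \left(4 + \sqrt{17}\right) 36 = 144 + 36 \sqrt{17}$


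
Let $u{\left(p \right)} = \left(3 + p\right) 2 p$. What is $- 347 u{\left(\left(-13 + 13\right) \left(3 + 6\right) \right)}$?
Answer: $0$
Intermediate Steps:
$u{\left(p \right)} = p \left(6 + 2 p\right)$ ($u{\left(p \right)} = \left(6 + 2 p\right) p = p \left(6 + 2 p\right)$)
$- 347 u{\left(\left(-13 + 13\right) \left(3 + 6\right) \right)} = - 347 \cdot 2 \left(-13 + 13\right) \left(3 + 6\right) \left(3 + \left(-13 + 13\right) \left(3 + 6\right)\right) = - 347 \cdot 2 \cdot 0 \cdot 9 \left(3 + 0 \cdot 9\right) = - 347 \cdot 2 \cdot 0 \left(3 + 0\right) = - 347 \cdot 2 \cdot 0 \cdot 3 = \left(-347\right) 0 = 0$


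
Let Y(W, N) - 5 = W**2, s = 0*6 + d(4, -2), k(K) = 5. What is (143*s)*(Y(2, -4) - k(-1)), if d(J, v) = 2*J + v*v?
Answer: 6864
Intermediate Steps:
d(J, v) = v**2 + 2*J (d(J, v) = 2*J + v**2 = v**2 + 2*J)
s = 12 (s = 0*6 + ((-2)**2 + 2*4) = 0 + (4 + 8) = 0 + 12 = 12)
Y(W, N) = 5 + W**2
(143*s)*(Y(2, -4) - k(-1)) = (143*12)*((5 + 2**2) - 1*5) = 1716*((5 + 4) - 5) = 1716*(9 - 5) = 1716*4 = 6864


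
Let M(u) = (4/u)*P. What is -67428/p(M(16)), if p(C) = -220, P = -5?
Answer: 16857/55 ≈ 306.49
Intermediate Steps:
M(u) = -20/u (M(u) = (4/u)*(-5) = -20/u)
-67428/p(M(16)) = -67428/(-220) = -67428*(-1/220) = 16857/55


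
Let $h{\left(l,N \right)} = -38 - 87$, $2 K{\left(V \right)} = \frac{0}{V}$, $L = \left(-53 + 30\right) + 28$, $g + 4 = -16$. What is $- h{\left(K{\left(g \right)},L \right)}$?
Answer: $125$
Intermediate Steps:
$g = -20$ ($g = -4 - 16 = -20$)
$L = 5$ ($L = -23 + 28 = 5$)
$K{\left(V \right)} = 0$ ($K{\left(V \right)} = \frac{0 \frac{1}{V}}{2} = \frac{1}{2} \cdot 0 = 0$)
$h{\left(l,N \right)} = -125$
$- h{\left(K{\left(g \right)},L \right)} = \left(-1\right) \left(-125\right) = 125$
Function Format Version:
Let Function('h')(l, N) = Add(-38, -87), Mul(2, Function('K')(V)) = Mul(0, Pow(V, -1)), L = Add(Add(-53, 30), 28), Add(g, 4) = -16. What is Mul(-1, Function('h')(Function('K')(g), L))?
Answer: 125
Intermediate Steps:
g = -20 (g = Add(-4, -16) = -20)
L = 5 (L = Add(-23, 28) = 5)
Function('K')(V) = 0 (Function('K')(V) = Mul(Rational(1, 2), Mul(0, Pow(V, -1))) = Mul(Rational(1, 2), 0) = 0)
Function('h')(l, N) = -125
Mul(-1, Function('h')(Function('K')(g), L)) = Mul(-1, -125) = 125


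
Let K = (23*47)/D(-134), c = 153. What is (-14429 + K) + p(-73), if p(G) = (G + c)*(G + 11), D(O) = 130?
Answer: -2519489/130 ≈ -19381.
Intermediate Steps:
K = 1081/130 (K = (23*47)/130 = 1081*(1/130) = 1081/130 ≈ 8.3154)
p(G) = (11 + G)*(153 + G) (p(G) = (G + 153)*(G + 11) = (153 + G)*(11 + G) = (11 + G)*(153 + G))
(-14429 + K) + p(-73) = (-14429 + 1081/130) + (1683 + (-73)² + 164*(-73)) = -1874689/130 + (1683 + 5329 - 11972) = -1874689/130 - 4960 = -2519489/130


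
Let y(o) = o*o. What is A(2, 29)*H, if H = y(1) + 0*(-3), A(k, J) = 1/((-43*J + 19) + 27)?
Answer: -1/1201 ≈ -0.00083264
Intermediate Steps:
y(o) = o**2
A(k, J) = 1/(46 - 43*J) (A(k, J) = 1/((19 - 43*J) + 27) = 1/(46 - 43*J))
H = 1 (H = 1**2 + 0*(-3) = 1 + 0 = 1)
A(2, 29)*H = -1/(-46 + 43*29)*1 = -1/(-46 + 1247)*1 = -1/1201*1 = -1/1201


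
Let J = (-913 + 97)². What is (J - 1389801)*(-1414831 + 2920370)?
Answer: -1089927431355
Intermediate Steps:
J = 665856 (J = (-816)² = 665856)
(J - 1389801)*(-1414831 + 2920370) = (665856 - 1389801)*(-1414831 + 2920370) = -723945*1505539 = -1089927431355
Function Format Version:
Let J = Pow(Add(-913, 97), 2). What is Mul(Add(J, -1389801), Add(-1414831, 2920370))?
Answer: -1089927431355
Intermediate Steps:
J = 665856 (J = Pow(-816, 2) = 665856)
Mul(Add(J, -1389801), Add(-1414831, 2920370)) = Mul(Add(665856, -1389801), Add(-1414831, 2920370)) = Mul(-723945, 1505539) = -1089927431355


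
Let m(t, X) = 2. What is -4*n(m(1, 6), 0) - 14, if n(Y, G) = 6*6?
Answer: -158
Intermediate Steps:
n(Y, G) = 36
-4*n(m(1, 6), 0) - 14 = -4*36 - 14 = -144 - 14 = -158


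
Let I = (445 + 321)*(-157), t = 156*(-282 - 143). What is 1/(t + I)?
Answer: -1/186562 ≈ -5.3601e-6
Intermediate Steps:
t = -66300 (t = 156*(-425) = -66300)
I = -120262 (I = 766*(-157) = -120262)
1/(t + I) = 1/(-66300 - 120262) = 1/(-186562) = -1/186562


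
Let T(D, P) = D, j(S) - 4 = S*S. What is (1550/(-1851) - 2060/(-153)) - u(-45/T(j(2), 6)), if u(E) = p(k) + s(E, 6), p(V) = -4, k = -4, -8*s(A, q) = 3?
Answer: 12839795/755208 ≈ 17.002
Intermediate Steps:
j(S) = 4 + S**2 (j(S) = 4 + S*S = 4 + S**2)
s(A, q) = -3/8 (s(A, q) = -1/8*3 = -3/8)
u(E) = -35/8 (u(E) = -4 - 3/8 = -35/8)
(1550/(-1851) - 2060/(-153)) - u(-45/T(j(2), 6)) = (1550/(-1851) - 2060/(-153)) - 1*(-35/8) = (1550*(-1/1851) - 2060*(-1/153)) + 35/8 = (-1550/1851 + 2060/153) + 35/8 = 1191970/94401 + 35/8 = 12839795/755208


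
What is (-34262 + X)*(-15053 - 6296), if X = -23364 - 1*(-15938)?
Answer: 889997112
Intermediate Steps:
X = -7426 (X = -23364 + 15938 = -7426)
(-34262 + X)*(-15053 - 6296) = (-34262 - 7426)*(-15053 - 6296) = -41688*(-21349) = 889997112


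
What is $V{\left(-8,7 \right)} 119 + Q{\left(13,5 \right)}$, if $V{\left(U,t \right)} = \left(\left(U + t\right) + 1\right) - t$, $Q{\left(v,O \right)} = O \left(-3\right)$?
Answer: $-848$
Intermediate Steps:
$Q{\left(v,O \right)} = - 3 O$
$V{\left(U,t \right)} = 1 + U$ ($V{\left(U,t \right)} = \left(1 + U + t\right) - t = 1 + U$)
$V{\left(-8,7 \right)} 119 + Q{\left(13,5 \right)} = \left(1 - 8\right) 119 - 15 = \left(-7\right) 119 - 15 = -833 - 15 = -848$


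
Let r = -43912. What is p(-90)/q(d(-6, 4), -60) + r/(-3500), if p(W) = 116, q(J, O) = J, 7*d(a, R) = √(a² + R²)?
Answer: 10978/875 + 406*√13/13 ≈ 125.15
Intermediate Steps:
d(a, R) = √(R² + a²)/7 (d(a, R) = √(a² + R²)/7 = √(R² + a²)/7)
p(-90)/q(d(-6, 4), -60) + r/(-3500) = 116/((√(4² + (-6)²)/7)) - 43912/(-3500) = 116/((√(16 + 36)/7)) - 43912*(-1/3500) = 116/((√52/7)) + 10978/875 = 116/(((2*√13)/7)) + 10978/875 = 116/((2*√13/7)) + 10978/875 = 116*(7*√13/26) + 10978/875 = 406*√13/13 + 10978/875 = 10978/875 + 406*√13/13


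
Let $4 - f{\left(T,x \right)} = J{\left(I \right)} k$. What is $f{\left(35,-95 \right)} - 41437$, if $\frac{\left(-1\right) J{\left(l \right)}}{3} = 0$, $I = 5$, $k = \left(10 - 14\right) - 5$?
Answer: $-41433$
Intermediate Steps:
$k = -9$ ($k = -4 - 5 = -9$)
$J{\left(l \right)} = 0$ ($J{\left(l \right)} = \left(-3\right) 0 = 0$)
$f{\left(T,x \right)} = 4$ ($f{\left(T,x \right)} = 4 - 0 \left(-9\right) = 4 - 0 = 4 + 0 = 4$)
$f{\left(35,-95 \right)} - 41437 = 4 - 41437 = -41433$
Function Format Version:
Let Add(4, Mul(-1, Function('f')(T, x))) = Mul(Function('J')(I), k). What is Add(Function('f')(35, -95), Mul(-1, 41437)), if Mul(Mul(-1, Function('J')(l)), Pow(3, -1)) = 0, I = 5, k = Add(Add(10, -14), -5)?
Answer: -41433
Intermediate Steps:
k = -9 (k = Add(-4, -5) = -9)
Function('J')(l) = 0 (Function('J')(l) = Mul(-3, 0) = 0)
Function('f')(T, x) = 4 (Function('f')(T, x) = Add(4, Mul(-1, Mul(0, -9))) = Add(4, Mul(-1, 0)) = Add(4, 0) = 4)
Add(Function('f')(35, -95), Mul(-1, 41437)) = Add(4, Mul(-1, 41437)) = Add(4, -41437) = -41433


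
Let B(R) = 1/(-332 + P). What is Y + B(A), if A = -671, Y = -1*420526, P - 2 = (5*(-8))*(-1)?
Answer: -121952541/290 ≈ -4.2053e+5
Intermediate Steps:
P = 42 (P = 2 + (5*(-8))*(-1) = 2 - 40*(-1) = 2 + 40 = 42)
Y = -420526
B(R) = -1/290 (B(R) = 1/(-332 + 42) = 1/(-290) = -1/290)
Y + B(A) = -420526 - 1/290 = -121952541/290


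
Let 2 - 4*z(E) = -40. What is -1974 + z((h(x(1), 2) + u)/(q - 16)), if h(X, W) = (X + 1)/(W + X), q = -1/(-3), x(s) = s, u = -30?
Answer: -3927/2 ≈ -1963.5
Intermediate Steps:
q = ⅓ (q = -1*(-⅓) = ⅓ ≈ 0.33333)
h(X, W) = (1 + X)/(W + X)
z(E) = 21/2 (z(E) = ½ - ¼*(-40) = ½ + 10 = 21/2)
-1974 + z((h(x(1), 2) + u)/(q - 16)) = -1974 + 21/2 = -3927/2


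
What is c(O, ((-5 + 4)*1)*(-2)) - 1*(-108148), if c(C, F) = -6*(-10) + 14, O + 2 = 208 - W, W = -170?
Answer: 108222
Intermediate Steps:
O = 376 (O = -2 + (208 - 1*(-170)) = -2 + (208 + 170) = -2 + 378 = 376)
c(C, F) = 74 (c(C, F) = 60 + 14 = 74)
c(O, ((-5 + 4)*1)*(-2)) - 1*(-108148) = 74 - 1*(-108148) = 74 + 108148 = 108222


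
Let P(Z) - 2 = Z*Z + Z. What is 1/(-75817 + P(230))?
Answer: -1/22685 ≈ -4.4082e-5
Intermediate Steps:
P(Z) = 2 + Z + Z**2 (P(Z) = 2 + (Z*Z + Z) = 2 + (Z**2 + Z) = 2 + (Z + Z**2) = 2 + Z + Z**2)
1/(-75817 + P(230)) = 1/(-75817 + (2 + 230 + 230**2)) = 1/(-75817 + (2 + 230 + 52900)) = 1/(-75817 + 53132) = 1/(-22685) = -1/22685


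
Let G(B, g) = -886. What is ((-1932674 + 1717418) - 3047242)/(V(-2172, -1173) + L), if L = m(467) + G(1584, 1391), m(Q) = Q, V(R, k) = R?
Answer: 3262498/2591 ≈ 1259.2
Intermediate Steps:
L = -419 (L = 467 - 886 = -419)
((-1932674 + 1717418) - 3047242)/(V(-2172, -1173) + L) = ((-1932674 + 1717418) - 3047242)/(-2172 - 419) = (-215256 - 3047242)/(-2591) = -3262498*(-1/2591) = 3262498/2591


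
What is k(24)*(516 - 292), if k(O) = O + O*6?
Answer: 37632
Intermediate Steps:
k(O) = 7*O (k(O) = O + 6*O = 7*O)
k(24)*(516 - 292) = (7*24)*(516 - 292) = 168*224 = 37632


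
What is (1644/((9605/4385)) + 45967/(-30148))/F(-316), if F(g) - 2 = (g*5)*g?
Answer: 43378722017/28915571526856 ≈ 0.0015002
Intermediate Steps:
F(g) = 2 + 5*g² (F(g) = 2 + (g*5)*g = 2 + (5*g)*g = 2 + 5*g²)
(1644/((9605/4385)) + 45967/(-30148))/F(-316) = (1644/((9605/4385)) + 45967/(-30148))/(2 + 5*(-316)²) = (1644/((9605*(1/4385))) + 45967*(-1/30148))/(2 + 5*99856) = (1644/(1921/877) - 45967/30148)/(2 + 499280) = (1644*(877/1921) - 45967/30148)/499282 = (1441788/1921 - 45967/30148)*(1/499282) = (43378722017/57914308)*(1/499282) = 43378722017/28915571526856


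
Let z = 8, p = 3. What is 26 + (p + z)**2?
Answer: 147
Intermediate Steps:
26 + (p + z)**2 = 26 + (3 + 8)**2 = 26 + 11**2 = 26 + 121 = 147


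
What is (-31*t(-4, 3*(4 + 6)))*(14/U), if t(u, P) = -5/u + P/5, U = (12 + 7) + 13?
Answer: -6293/64 ≈ -98.328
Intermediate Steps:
U = 32 (U = 19 + 13 = 32)
t(u, P) = -5/u + P/5 (t(u, P) = -5/u + P*(⅕) = -5/u + P/5)
(-31*t(-4, 3*(4 + 6)))*(14/U) = (-31*(-5/(-4) + (3*(4 + 6))/5))*(14/32) = (-31*(-5*(-¼) + (3*10)/5))*(14*(1/32)) = -31*(5/4 + (⅕)*30)*(7/16) = -31*(5/4 + 6)*(7/16) = -31*29/4*(7/16) = -899/4*7/16 = -6293/64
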